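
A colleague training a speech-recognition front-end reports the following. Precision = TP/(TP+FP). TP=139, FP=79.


Precision = TP/(TP+FP)
= 139/(139+79)
= 139/218 = 63.76%

63.76%


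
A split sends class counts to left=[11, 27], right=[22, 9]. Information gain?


Parent = [33, 36], H_parent = 0.9986
H_left = 0.868 (n=38), H_right = 0.8691 (n=31)
H_children = (38/69)·0.868 + (31/69)·0.8691 = 0.8685
IG = 0.9986 - 0.8685 = 0.1301

0.1301


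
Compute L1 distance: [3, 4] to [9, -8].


d = |3-9| + |4+ 8|
  = 6 + 12
  = 18

18


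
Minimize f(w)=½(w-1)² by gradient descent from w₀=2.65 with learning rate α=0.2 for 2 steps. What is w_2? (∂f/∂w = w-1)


step 1: grad = 2.65-1 = 1.65; w = 2.65 - 0.2·(1.65) = 2.32
step 2: grad = 2.32-1 = 1.32; w = 2.32 - 0.2·(1.32) = 2.056

2.056


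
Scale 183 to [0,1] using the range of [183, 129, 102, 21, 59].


min=21, max=183
(183-21)/(183-21) = 162/162 = 1.0

1.0


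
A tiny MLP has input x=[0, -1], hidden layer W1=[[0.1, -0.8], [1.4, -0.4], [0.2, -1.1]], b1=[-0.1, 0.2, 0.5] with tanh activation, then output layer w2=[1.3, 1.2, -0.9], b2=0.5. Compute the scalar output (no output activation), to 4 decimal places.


z1[0] = (0.1)·(0) + (-0.8)·(-1) - 0.1 = 0.7
z1[1] = (1.4)·(0) + (-0.4)·(-1) + 0.2 = 0.6
z1[2] = (0.2)·(0) + (-1.1)·(-1) + 0.5 = 1.6
h = tanh(z1) = [0.6044, 0.537, 0.9217]
output = (1.3)·(0.6044) + (1.2)·(0.537) + (-0.9)·(0.9217) + 0.5 = 1.1006

1.1006


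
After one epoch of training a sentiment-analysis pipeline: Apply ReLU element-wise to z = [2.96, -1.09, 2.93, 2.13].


ReLU(2.96) = max(0, 2.96) = 2.96
ReLU(-1.09) = max(0, -1.09) = 0.0
ReLU(2.93) = max(0, 2.93) = 2.93
ReLU(2.13) = max(0, 2.13) = 2.13
result = [2.96, 0.0, 2.93, 2.13]

[2.96, 0.0, 2.93, 2.13]


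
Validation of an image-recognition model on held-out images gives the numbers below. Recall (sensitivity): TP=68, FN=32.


Recall = TP/(TP+FN)
= 68/(68+32)
= 68/100 = 68.0%

68.0%


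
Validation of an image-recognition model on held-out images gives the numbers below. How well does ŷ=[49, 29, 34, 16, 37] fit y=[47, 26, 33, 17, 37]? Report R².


ȳ = 32
SS_res = Σ(y-ŷ)² = 15
SS_tot = Σ(y-ȳ)² = 512
R² = 1 - SS_res/SS_tot = 1 - 0.0293 = 0.9707

0.9707


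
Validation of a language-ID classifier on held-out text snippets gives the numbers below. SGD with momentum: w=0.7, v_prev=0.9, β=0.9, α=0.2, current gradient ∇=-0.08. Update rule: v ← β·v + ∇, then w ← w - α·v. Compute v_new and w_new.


v_new = 0.9·0.9 - 0.08 = 0.81 - 0.08 = 0.73
w_new = 0.7 - 0.2·0.73 = 0.7 - 0.146 = 0.554

v_new=0.73, w_new=0.554


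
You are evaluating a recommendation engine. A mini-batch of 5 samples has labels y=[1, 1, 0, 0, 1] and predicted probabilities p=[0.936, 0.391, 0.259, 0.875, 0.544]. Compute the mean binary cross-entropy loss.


L[0] = -ln(0.936) = 0.0661
L[1] = -ln(0.391) = 0.939
L[2] = -ln(1-0.259) = -ln(0.741) = 0.2998
L[3] = -ln(1-0.875) = -ln(0.125) = 2.0794
L[4] = -ln(0.544) = 0.6088
mean = (0.0661 + 0.939 + 0.2998 + 2.0794 + 0.6088)/5 = 0.7986

0.7986


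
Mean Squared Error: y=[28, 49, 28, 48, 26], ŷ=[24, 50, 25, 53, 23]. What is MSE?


Squared errors: (28-24)²=16, (49-50)²=1, (28-25)²=9, (48-53)²=25, (26-23)²=9
Sum = 60
MSE = 60/5 = 12

12


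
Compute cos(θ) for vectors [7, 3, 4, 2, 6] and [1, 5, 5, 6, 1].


A·B = 7·1 + 3·5 + 4·5 + 2·6 + 6·1 = 60
‖A‖ = √114 = 10.6771, ‖B‖ = √88 = 9.3808
cos = 60/(√114·√88) = 60/√10032 = 0.599

0.599


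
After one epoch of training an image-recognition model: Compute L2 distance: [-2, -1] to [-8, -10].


d = √((-2+ 8)² + (-1+ 10)²)
  = √(36 + 81)
  = √117 = 10.8167

10.8167


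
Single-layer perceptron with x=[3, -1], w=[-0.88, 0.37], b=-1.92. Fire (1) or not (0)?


z = (3)·(-0.88) + (-1)·(0.37) - 1.92
  = -4.93
step(z) = 0 (z<0)

0


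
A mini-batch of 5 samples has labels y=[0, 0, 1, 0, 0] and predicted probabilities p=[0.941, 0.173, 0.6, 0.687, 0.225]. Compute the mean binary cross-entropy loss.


L[0] = -ln(1-0.941) = -ln(0.059) = 2.8302
L[1] = -ln(1-0.173) = -ln(0.827) = 0.19
L[2] = -ln(0.6) = 0.5108
L[3] = -ln(1-0.687) = -ln(0.313) = 1.1616
L[4] = -ln(1-0.225) = -ln(0.775) = 0.2549
mean = (2.8302 + 0.19 + 0.5108 + 1.1616 + 0.2549)/5 = 0.9895

0.9895


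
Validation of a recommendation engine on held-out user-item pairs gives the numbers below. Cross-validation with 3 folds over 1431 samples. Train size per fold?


Fold size = 1431/3 = 477
Training per fold = 1431 - 477 = 954

954


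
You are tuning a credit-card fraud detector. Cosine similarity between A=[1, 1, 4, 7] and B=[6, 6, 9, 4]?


A·B = 1·6 + 1·6 + 4·9 + 7·4 = 76
‖A‖ = √67 = 8.1854, ‖B‖ = √169 = 13
cos = 76/(√67·√169) = 76/√11323 = 0.7142

0.7142


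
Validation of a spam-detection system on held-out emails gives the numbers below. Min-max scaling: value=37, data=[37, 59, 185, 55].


min=37, max=185
(37-37)/(185-37) = 0/148 = 0.0

0.0


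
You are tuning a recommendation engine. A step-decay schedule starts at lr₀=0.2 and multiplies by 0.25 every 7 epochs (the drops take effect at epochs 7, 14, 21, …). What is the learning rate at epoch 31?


n_drops = ⌊31/7⌋ = 4
lr = 0.2·0.25^4 = 0.2·0.00390625 = 0.00078125

0.00078125


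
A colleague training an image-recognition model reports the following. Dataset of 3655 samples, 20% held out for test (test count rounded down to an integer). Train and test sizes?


Test = ⌊3655·20/100⌋ = 731
Train = 3655 - 731 = 2924

Train: 2924, Test: 731


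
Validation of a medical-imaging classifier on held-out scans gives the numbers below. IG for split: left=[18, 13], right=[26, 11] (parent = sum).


Parent = [44, 24], H_parent = 0.9367
H_left = 0.9812 (n=31), H_right = 0.878 (n=37)
H_children = (31/68)·0.9812 + (37/68)·0.878 = 0.925
IG = 0.9367 - 0.925 = 0.0117

0.0117


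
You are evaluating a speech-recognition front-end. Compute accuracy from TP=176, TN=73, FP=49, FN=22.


Accuracy = (TP+TN)/(TP+TN+FP+FN)
= (176+73)/(320)
= 249/320 = 77.81%

77.81%


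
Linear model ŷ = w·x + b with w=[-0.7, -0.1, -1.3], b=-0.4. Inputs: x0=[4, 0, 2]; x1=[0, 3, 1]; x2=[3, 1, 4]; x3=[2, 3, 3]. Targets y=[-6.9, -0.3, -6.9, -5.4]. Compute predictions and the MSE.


ŷ0 = (-0.7)·(4) + (-0.1)·(0) + (-1.3)·(2) - 0.4 = -5.8
ŷ1 = (-0.7)·(0) + (-0.1)·(3) + (-1.3)·(1) - 0.4 = -2.0
ŷ2 = (-0.7)·(3) + (-0.1)·(1) + (-1.3)·(4) - 0.4 = -7.8
ŷ3 = (-0.7)·(2) + (-0.1)·(3) + (-1.3)·(3) - 0.4 = -6.0
errors² = [1.21, 2.89, 0.81, 0.36]
MSE = 5.2700/4 = 1.3175

1.3175


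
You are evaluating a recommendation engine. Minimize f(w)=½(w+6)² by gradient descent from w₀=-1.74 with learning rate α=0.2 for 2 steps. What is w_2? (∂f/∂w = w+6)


step 1: grad = -1.74+6 = 4.26; w = -1.74 - 0.2·(4.26) = -2.592
step 2: grad = -2.592+6 = 3.408; w = -2.592 - 0.2·(3.408) = -3.2736

-3.2736


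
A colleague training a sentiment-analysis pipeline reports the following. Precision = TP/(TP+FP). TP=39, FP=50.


Precision = TP/(TP+FP)
= 39/(39+50)
= 39/89 = 43.82%

43.82%


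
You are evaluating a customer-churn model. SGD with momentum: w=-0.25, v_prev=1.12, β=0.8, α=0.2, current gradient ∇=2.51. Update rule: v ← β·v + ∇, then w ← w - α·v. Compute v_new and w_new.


v_new = 0.8·1.12 + 2.51 = 0.896 + 2.51 = 3.406
w_new = -0.25 - 0.2·3.406 = -0.25 - 0.6812 = -0.9312

v_new=3.406, w_new=-0.9312


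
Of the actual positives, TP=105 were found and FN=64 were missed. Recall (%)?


Recall = TP/(TP+FN)
= 105/(105+64)
= 105/169 = 62.13%

62.13%


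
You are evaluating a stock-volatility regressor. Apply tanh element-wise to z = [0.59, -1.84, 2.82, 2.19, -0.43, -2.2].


tanh(0.59) = 0.5299
tanh(-1.84) = -0.9508
tanh(2.82) = 0.9929
tanh(2.19) = 0.9753
tanh(-0.43) = -0.4053
tanh(-2.2) = -0.9757
result = [0.5299, -0.9508, 0.9929, 0.9753, -0.4053, -0.9757]

[0.5299, -0.9508, 0.9929, 0.9753, -0.4053, -0.9757]


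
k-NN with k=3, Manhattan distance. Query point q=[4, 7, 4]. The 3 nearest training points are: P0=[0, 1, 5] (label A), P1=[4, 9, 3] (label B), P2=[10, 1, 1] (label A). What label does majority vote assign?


d(q,P0) = 11  (label A)
d(q,P1) = 3  (label B)
d(q,P2) = 15  (label A)
Votes: A=2, B=1
Majority → A

A


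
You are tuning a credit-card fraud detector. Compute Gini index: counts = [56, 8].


Probabilities: [56/64, 8/64] ≈ [0.875, 0.125]
Σpᵢ² = (3136 + 64)/64² = 3200/4096
Gini = 1 - Σpᵢ² = 1 - 3200/4096 = 0.2188

0.2188


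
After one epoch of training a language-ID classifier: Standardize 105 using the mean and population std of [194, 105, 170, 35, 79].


μ = 116.6, σ = 58.3938
z = (105 - 116.6)/58.3938 = -0.1987

-0.1987


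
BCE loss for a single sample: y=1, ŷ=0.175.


BCE = -[y·ln(p) + (1-y)·ln(1-p)]
= -1·ln(0.175) - 0
= -ln(0.175) = 1.743

1.743


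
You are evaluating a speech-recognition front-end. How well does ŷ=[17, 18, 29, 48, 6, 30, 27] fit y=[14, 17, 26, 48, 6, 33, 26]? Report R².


ȳ = 24.2857
SS_res = Σ(y-ŷ)² = 29
SS_tot = Σ(y-ȳ)² = 1137.43
R² = 1 - SS_res/SS_tot = 1 - 0.0255 = 0.9745

0.9745


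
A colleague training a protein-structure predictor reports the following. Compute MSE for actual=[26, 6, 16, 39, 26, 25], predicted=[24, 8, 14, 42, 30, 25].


Squared errors: (26-24)²=4, (6-8)²=4, (16-14)²=4, (39-42)²=9, (26-30)²=16, (25-25)²=0
Sum = 37
MSE = 37/6 = 37/6

37/6


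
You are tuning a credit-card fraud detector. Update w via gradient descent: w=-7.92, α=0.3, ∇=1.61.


w_new = w - α·∇
= -7.92 - 0.3·1.61
= -7.92 - 0.483
= -8.403

-8.403


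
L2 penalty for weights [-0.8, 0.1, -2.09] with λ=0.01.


‖w‖₂² = (-0.8)² + (0.1)² + (-2.09)²
     = 0.64 + 0.01 + 4.3681
     = 5.0181
λ·‖w‖₂² = 0.01·5.0181 = 0.050181

0.050181


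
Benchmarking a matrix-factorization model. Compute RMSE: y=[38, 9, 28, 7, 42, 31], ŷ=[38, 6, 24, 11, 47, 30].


MSE = 67/6 = 11.1667
RMSE = √(67/6) = 3.3417

3.3417


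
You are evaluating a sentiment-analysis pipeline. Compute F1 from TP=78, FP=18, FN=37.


Precision = 78/96 = 0.8125
Recall = 78/115 = 0.6783
F1 = 2·P·R/(P+R) = 2·TP/(2·TP+FP+FN) = 156/(156+18+37) = 156/211 = 0.7393

0.7393


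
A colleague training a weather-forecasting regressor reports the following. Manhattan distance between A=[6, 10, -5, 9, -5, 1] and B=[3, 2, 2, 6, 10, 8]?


d = |6-3| + |10-2| + |-5-2| + |9-6| + |-5-10| + |1-8|
  = 3 + 8 + 7 + 3 + 15 + 7
  = 43

43


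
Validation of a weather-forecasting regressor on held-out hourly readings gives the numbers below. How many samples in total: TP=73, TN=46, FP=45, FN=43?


Total = TP + TN + FP + FN
= 73 + 46 + 45 + 43
= 207
(Predicted positive: 118, predicted negative: 89)

207


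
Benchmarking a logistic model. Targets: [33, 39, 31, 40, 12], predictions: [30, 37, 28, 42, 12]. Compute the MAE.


Absolute errors: |33-30|=3, |39-37|=2, |31-28|=3, |40-42|=2, |12-12|=0
Sum = 10
MAE = 10/5 = 2

2


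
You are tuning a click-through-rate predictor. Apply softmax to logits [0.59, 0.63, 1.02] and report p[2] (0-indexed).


Exponentials: e^0.59=1.804, e^0.63=1.8776, e^1.02=2.7732
Sum = 6.4548
Softmax = [0.2795, 0.2909, 0.4296]
p[2] = 2.7732/6.4548 = 0.4296

0.4296


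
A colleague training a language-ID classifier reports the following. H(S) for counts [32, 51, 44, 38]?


Probabilities: [32/165, 51/165, 44/165, 38/165] ≈ [0.1939, 0.3091, 0.2667, 0.2303]
H = -((32/165)·log₂(32/165) + (51/165)·log₂(51/165) + (44/165)·log₂(44/165) + (38/165)·log₂(38/165))
  = 1.9789 bits

1.9789 bits


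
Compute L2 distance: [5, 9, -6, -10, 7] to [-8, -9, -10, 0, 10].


d = √((5+ 8)² + (9+ 9)² + (-6+ 10)² + (-10-0)² + (7-10)²)
  = √(169 + 324 + 16 + 100 + 9)
  = √618 = 24.8596

24.8596


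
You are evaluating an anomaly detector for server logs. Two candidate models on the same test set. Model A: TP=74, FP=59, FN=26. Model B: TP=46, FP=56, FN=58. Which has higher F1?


Model A: P=74/133=0.5564, R=74/100=0.74, F1=2PR/(P+R)=2TP/(2TP+FP+FN)=148/233=0.6352
Model B: P=46/102=0.451, R=46/104=0.4423, F1=2PR/(P+R)=2TP/(2TP+FP+FN)=92/206=0.4466
0.6352 > 0.4466 → Model A

Model A


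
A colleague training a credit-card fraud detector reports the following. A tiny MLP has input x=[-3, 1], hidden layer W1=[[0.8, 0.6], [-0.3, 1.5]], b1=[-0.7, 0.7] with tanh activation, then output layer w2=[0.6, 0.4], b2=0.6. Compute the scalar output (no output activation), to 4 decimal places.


z1[0] = (0.8)·(-3) + (0.6)·(1) - 0.7 = -2.5
z1[1] = (-0.3)·(-3) + (1.5)·(1) + 0.7 = 3.1
h = tanh(z1) = [-0.9866, 0.9959]
output = (0.6)·(-0.9866) + (0.4)·(0.9959) + 0.6 = 0.4064

0.4064


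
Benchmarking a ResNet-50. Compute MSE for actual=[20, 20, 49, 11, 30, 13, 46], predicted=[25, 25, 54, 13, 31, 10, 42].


Squared errors: (20-25)²=25, (20-25)²=25, (49-54)²=25, (11-13)²=4, (30-31)²=1, (13-10)²=9, (46-42)²=16
Sum = 105
MSE = 105/7 = 15

15


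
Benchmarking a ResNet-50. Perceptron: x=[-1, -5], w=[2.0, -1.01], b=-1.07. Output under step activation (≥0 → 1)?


z = (-1)·(2.0) + (-5)·(-1.01) - 1.07
  = 1.98
step(z) = 1 (z≥0)

1


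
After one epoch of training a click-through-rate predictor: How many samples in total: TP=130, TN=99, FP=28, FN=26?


Total = TP + TN + FP + FN
= 130 + 99 + 28 + 26
= 283
(Predicted positive: 158, predicted negative: 125)

283


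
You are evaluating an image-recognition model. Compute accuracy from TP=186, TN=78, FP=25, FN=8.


Accuracy = (TP+TN)/(TP+TN+FP+FN)
= (186+78)/(297)
= 264/297 = 88.89%

88.89%


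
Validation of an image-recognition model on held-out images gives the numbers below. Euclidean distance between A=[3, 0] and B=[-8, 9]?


d = √((3+ 8)² + (0-9)²)
  = √(121 + 81)
  = √202 = 14.2127

14.2127


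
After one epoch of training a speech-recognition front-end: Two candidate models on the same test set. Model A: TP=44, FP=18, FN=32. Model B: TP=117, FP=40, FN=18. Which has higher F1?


Model A: P=44/62=0.7097, R=44/76=0.5789, F1=2PR/(P+R)=2TP/(2TP+FP+FN)=88/138=0.6377
Model B: P=117/157=0.7452, R=117/135=0.8667, F1=2PR/(P+R)=2TP/(2TP+FP+FN)=234/292=0.8014
0.6377 < 0.8014 → Model B

Model B


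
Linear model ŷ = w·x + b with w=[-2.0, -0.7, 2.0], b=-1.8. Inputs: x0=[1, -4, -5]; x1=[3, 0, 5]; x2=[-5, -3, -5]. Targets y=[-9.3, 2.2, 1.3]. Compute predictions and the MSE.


ŷ0 = (-2.0)·(1) + (-0.7)·(-4) + (2.0)·(-5) - 1.8 = -11.0
ŷ1 = (-2.0)·(3) + (-0.7)·(0) + (2.0)·(5) - 1.8 = 2.2
ŷ2 = (-2.0)·(-5) + (-0.7)·(-3) + (2.0)·(-5) - 1.8 = 0.3
errors² = [2.89, 0.0, 1.0]
MSE = 3.8900/3 = 1.2967

1.2967


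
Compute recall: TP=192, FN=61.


Recall = TP/(TP+FN)
= 192/(192+61)
= 192/253 = 75.89%

75.89%


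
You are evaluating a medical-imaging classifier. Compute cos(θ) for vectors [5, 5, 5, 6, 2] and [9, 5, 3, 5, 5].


A·B = 5·9 + 5·5 + 5·3 + 6·5 + 2·5 = 125
‖A‖ = √115 = 10.7238, ‖B‖ = √165 = 12.8452
cos = 125/(√115·√165) = 125/√18975 = 0.9074

0.9074


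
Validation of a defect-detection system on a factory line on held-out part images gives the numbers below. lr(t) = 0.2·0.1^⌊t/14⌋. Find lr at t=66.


n_drops = ⌊66/14⌋ = 4
lr = 0.2·0.1^4 = 0.2·0.0001 = 0.00002

0.00002


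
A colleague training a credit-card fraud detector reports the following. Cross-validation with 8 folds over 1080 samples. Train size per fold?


Fold size = 1080/8 = 135
Training per fold = 1080 - 135 = 945

945


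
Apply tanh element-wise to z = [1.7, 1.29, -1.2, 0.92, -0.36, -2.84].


tanh(1.7) = 0.9354
tanh(1.29) = 0.8591
tanh(-1.2) = -0.8337
tanh(0.92) = 0.7259
tanh(-0.36) = -0.3452
tanh(-2.84) = -0.9932
result = [0.9354, 0.8591, -0.8337, 0.7259, -0.3452, -0.9932]

[0.9354, 0.8591, -0.8337, 0.7259, -0.3452, -0.9932]


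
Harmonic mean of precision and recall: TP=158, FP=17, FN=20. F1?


Precision = 158/175 = 0.9029
Recall = 158/178 = 0.8876
F1 = 2·P·R/(P+R) = 2·TP/(2·TP+FP+FN) = 316/(316+17+20) = 316/353 = 0.8952

0.8952


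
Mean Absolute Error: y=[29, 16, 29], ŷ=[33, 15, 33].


Absolute errors: |29-33|=4, |16-15|=1, |29-33|=4
Sum = 9
MAE = 9/3 = 3

3


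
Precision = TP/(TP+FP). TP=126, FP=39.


Precision = TP/(TP+FP)
= 126/(126+39)
= 126/165 = 76.36%

76.36%


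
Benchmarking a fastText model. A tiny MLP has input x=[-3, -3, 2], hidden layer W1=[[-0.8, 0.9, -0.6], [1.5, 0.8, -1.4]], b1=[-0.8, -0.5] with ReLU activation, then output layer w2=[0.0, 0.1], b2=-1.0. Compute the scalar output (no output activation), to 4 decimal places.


z1[0] = (-0.8)·(-3) + (0.9)·(-3) + (-0.6)·(2) - 0.8 = -2.3
z1[1] = (1.5)·(-3) + (0.8)·(-3) + (-1.4)·(2) - 0.5 = -10.2
h = ReLU(z1) = [0.0, 0.0]
output = (0.0)·(0.0) + (0.1)·(0.0) - 1.0 = -1.0

-1.0


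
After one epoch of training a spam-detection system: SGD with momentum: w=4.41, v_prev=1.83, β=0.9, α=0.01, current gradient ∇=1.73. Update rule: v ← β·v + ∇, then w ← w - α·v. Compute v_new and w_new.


v_new = 0.9·1.83 + 1.73 = 1.647 + 1.73 = 3.377
w_new = 4.41 - 0.01·3.377 = 4.41 - 0.03377 = 4.37623

v_new=3.377, w_new=4.37623


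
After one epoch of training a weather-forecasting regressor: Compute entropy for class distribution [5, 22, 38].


Probabilities: [5/65, 22/65, 38/65] ≈ [0.0769, 0.3385, 0.5846]
H = -((5/65)·log₂(5/65) + (22/65)·log₂(22/65) + (38/65)·log₂(38/65))
  = 1.2664 bits

1.2664 bits


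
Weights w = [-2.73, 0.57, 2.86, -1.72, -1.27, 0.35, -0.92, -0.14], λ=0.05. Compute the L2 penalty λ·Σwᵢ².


‖w‖₂² = (-2.73)² + (0.57)² + (2.86)² + (-1.72)² + (-1.27)² + (0.35)² + (-0.92)² + (-0.14)²
     = 7.4529 + 0.3249 + 8.1796 + 2.9584 + 1.6129 + 0.1225 + 0.8464 + 0.0196
     = 21.5172
λ·‖w‖₂² = 0.05·21.5172 = 1.07586

1.07586


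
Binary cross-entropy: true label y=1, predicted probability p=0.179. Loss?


BCE = -[y·ln(p) + (1-y)·ln(1-p)]
= -1·ln(0.179) - 0
= -ln(0.179) = 1.7204

1.7204


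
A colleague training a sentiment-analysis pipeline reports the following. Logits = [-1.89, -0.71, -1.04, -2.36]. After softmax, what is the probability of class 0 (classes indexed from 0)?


Exponentials: e^-1.89=0.1511, e^-0.71=0.4916, e^-1.04=0.3535, e^-2.36=0.0944
Sum = 1.0906
Softmax = [0.1385, 0.4508, 0.3241, 0.0866]
p[0] = 0.1511/1.0906 = 0.1385

0.1385


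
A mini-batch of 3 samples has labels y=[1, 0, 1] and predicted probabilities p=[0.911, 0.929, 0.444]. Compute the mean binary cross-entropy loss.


L[0] = -ln(0.911) = 0.0932
L[1] = -ln(1-0.929) = -ln(0.071) = 2.6451
L[2] = -ln(0.444) = 0.8119
mean = (0.0932 + 2.6451 + 0.8119)/3 = 1.1834

1.1834


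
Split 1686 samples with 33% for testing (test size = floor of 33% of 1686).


Test = ⌊1686·33/100⌋ = 556
Train = 1686 - 556 = 1130

Train: 1130, Test: 556


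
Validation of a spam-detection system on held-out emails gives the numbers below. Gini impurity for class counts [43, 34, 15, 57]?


Probabilities: [43/149, 34/149, 15/149, 57/149] ≈ [0.2886, 0.2282, 0.1007, 0.3826]
Σpᵢ² = (1849 + 1156 + 225 + 3249)/149² = 6479/22201
Gini = 1 - Σpᵢ² = 1 - 6479/22201 = 0.7082

0.7082


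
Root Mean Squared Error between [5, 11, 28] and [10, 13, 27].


MSE = 30/3 = 10
RMSE = √(30/3) = 3.1623

3.1623


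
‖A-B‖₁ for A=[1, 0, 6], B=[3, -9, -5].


d = |1-3| + |0+ 9| + |6+ 5|
  = 2 + 9 + 11
  = 22

22


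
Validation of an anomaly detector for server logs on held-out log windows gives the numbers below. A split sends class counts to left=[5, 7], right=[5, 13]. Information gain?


Parent = [10, 20], H_parent = 0.9183
H_left = 0.9799 (n=12), H_right = 0.8524 (n=18)
H_children = (12/30)·0.9799 + (18/30)·0.8524 = 0.9034
IG = 0.9183 - 0.9034 = 0.0149

0.0149


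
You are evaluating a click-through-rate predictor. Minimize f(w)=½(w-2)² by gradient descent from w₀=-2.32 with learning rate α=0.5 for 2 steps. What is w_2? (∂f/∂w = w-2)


step 1: grad = -2.32-2 = -4.32; w = -2.32 - 0.5·(-4.32) = -0.16
step 2: grad = -0.16-2 = -2.16; w = -0.16 - 0.5·(-2.16) = 0.92

0.92


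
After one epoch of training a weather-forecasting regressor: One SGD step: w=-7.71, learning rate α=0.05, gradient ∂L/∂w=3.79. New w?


w_new = w - α·∇
= -7.71 - 0.05·3.79
= -7.71 - 0.1895
= -7.8995

-7.8995


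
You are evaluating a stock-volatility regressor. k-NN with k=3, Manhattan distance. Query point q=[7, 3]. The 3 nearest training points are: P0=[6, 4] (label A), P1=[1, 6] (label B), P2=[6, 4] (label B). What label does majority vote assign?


d(q,P0) = 2  (label A)
d(q,P1) = 9  (label B)
d(q,P2) = 2  (label B)
Votes: A=1, B=2
Majority → B

B


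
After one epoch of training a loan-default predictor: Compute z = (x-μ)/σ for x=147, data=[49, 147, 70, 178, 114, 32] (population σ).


μ = 98.3333, σ = 52.5949
z = (147 - 98.3333)/52.5949 = 0.9253

0.9253


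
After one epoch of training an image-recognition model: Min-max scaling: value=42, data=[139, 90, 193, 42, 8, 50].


min=8, max=193
(42-8)/(193-8) = 34/185 = 0.1838

0.1838


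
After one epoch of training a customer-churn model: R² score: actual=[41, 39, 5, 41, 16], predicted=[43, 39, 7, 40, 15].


ȳ = 28.4
SS_res = Σ(y-ŷ)² = 10
SS_tot = Σ(y-ȳ)² = 1131.2
R² = 1 - SS_res/SS_tot = 1 - 0.0088 = 0.9912

0.9912


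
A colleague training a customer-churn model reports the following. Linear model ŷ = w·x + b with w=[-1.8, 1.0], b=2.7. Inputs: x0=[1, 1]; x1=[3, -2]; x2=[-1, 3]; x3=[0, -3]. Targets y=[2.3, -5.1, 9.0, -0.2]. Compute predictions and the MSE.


ŷ0 = (-1.8)·(1) + (1.0)·(1) + 2.7 = 1.9
ŷ1 = (-1.8)·(3) + (1.0)·(-2) + 2.7 = -4.7
ŷ2 = (-1.8)·(-1) + (1.0)·(3) + 2.7 = 7.5
ŷ3 = (-1.8)·(0) + (1.0)·(-3) + 2.7 = -0.3
errors² = [0.16, 0.16, 2.25, 0.01]
MSE = 2.5800/4 = 0.645

0.645


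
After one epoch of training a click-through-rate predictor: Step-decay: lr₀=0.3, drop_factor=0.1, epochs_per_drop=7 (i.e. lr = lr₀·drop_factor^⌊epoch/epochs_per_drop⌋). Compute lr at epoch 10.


n_drops = ⌊10/7⌋ = 1
lr = 0.3·0.1^1 = 0.3·0.1 = 0.03

0.03


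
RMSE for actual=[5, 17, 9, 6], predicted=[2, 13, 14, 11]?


MSE = 75/4 = 18.75
RMSE = √(75/4) = 4.3301

4.3301


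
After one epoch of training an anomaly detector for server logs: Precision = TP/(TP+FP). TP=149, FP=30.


Precision = TP/(TP+FP)
= 149/(149+30)
= 149/179 = 83.24%

83.24%


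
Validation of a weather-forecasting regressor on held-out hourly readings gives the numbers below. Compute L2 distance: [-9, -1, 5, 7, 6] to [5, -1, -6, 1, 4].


d = √((-9-5)² + (-1+ 1)² + (5+ 6)² + (7-1)² + (6-4)²)
  = √(196 + 0 + 121 + 36 + 4)
  = √357 = 18.8944

18.8944


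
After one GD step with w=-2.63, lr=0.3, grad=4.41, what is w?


w_new = w - α·∇
= -2.63 - 0.3·4.41
= -2.63 - 1.323
= -3.953

-3.953


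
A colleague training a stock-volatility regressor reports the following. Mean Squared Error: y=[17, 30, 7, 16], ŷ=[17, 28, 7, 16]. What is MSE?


Squared errors: (17-17)²=0, (30-28)²=4, (7-7)²=0, (16-16)²=0
Sum = 4
MSE = 4/4 = 1

1


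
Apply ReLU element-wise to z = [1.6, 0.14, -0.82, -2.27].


ReLU(1.6) = max(0, 1.6) = 1.6
ReLU(0.14) = max(0, 0.14) = 0.14
ReLU(-0.82) = max(0, -0.82) = 0.0
ReLU(-2.27) = max(0, -2.27) = 0.0
result = [1.6, 0.14, 0.0, 0.0]

[1.6, 0.14, 0.0, 0.0]


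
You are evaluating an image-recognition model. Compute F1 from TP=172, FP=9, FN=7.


Precision = 172/181 = 0.9503
Recall = 172/179 = 0.9609
F1 = 2·P·R/(P+R) = 2·TP/(2·TP+FP+FN) = 344/(344+9+7) = 344/360 = 0.9556

0.9556


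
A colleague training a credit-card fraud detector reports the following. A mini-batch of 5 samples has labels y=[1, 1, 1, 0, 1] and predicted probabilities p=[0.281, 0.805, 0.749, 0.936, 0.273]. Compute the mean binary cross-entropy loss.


L[0] = -ln(0.281) = 1.2694
L[1] = -ln(0.805) = 0.2169
L[2] = -ln(0.749) = 0.289
L[3] = -ln(1-0.936) = -ln(0.064) = 2.7489
L[4] = -ln(0.273) = 1.2983
mean = (1.2694 + 0.2169 + 0.289 + 2.7489 + 1.2983)/5 = 1.1645

1.1645


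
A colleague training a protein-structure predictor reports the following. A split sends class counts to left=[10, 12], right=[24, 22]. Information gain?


Parent = [34, 34], H_parent = 1
H_left = 0.994 (n=22), H_right = 0.9986 (n=46)
H_children = (22/68)·0.994 + (46/68)·0.9986 = 0.9971
IG = 1 - 0.9971 = 0.0029

0.0029


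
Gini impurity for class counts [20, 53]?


Probabilities: [20/73, 53/73] ≈ [0.274, 0.726]
Σpᵢ² = (400 + 2809)/73² = 3209/5329
Gini = 1 - Σpᵢ² = 1 - 3209/5329 = 0.3978

0.3978


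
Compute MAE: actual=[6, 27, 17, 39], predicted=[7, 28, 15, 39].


Absolute errors: |6-7|=1, |27-28|=1, |17-15|=2, |39-39|=0
Sum = 4
MAE = 4/4 = 1

1


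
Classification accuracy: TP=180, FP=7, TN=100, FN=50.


Accuracy = (TP+TN)/(TP+TN+FP+FN)
= (180+100)/(337)
= 280/337 = 83.09%

83.09%


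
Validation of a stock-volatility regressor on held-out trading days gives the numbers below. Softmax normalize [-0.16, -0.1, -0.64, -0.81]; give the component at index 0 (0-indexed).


Exponentials: e^-0.16=0.8521, e^-0.1=0.9048, e^-0.64=0.5273, e^-0.81=0.4449
Sum = 2.7291
Softmax = [0.3122, 0.3315, 0.1932, 0.163]
p[0] = 0.8521/2.7291 = 0.3122

0.3122


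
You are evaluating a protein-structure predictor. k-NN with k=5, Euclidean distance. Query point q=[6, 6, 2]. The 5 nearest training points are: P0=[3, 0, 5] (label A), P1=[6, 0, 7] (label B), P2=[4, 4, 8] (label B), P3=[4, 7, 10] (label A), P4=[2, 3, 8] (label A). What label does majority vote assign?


d(q,P0) = 7.3485  (label A)
d(q,P1) = 7.8102  (label B)
d(q,P2) = 6.6332  (label B)
d(q,P3) = 8.3066  (label A)
d(q,P4) = 7.8102  (label A)
Votes: A=3, B=2
Majority → A

A


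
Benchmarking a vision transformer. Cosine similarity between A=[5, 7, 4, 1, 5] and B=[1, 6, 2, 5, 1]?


A·B = 5·1 + 7·6 + 4·2 + 1·5 + 5·1 = 65
‖A‖ = √116 = 10.7703, ‖B‖ = √67 = 8.1854
cos = 65/(√116·√67) = 65/√7772 = 0.7373

0.7373


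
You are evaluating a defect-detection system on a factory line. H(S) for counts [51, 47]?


Probabilities: [51/98, 47/98] ≈ [0.5204, 0.4796]
H = -((51/98)·log₂(51/98) + (47/98)·log₂(47/98))
  = 0.9988 bits

0.9988 bits


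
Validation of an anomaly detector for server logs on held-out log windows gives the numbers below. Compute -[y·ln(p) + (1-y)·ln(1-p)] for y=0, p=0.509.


BCE = -[y·ln(p) + (1-y)·ln(1-p)]
= -0 - 1·ln(1-0.509)
= -ln(0.491) = 0.7113

0.7113


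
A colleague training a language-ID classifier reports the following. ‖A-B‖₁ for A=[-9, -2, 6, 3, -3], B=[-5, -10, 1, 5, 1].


d = |-9+ 5| + |-2+ 10| + |6-1| + |3-5| + |-3-1|
  = 4 + 8 + 5 + 2 + 4
  = 23

23


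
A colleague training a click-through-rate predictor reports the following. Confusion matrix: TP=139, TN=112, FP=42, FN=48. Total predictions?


Total = TP + TN + FP + FN
= 139 + 112 + 42 + 48
= 341
(Predicted positive: 181, predicted negative: 160)

341


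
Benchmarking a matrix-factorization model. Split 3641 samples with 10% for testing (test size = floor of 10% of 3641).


Test = ⌊3641·10/100⌋ = 364
Train = 3641 - 364 = 3277

Train: 3277, Test: 364


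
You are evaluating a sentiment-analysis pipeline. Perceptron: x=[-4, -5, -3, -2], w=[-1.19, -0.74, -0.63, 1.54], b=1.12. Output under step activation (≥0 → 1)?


z = (-4)·(-1.19) + (-5)·(-0.74) + (-3)·(-0.63) + (-2)·(1.54) + 1.12
  = 8.39
step(z) = 1 (z≥0)

1


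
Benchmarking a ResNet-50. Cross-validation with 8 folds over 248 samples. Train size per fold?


Fold size = 248/8 = 31
Training per fold = 248 - 31 = 217

217


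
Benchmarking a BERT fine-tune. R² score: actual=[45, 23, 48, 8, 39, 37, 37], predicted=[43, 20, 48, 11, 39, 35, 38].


ȳ = 33.8571
SS_res = Σ(y-ŷ)² = 27
SS_tot = Σ(y-ȳ)² = 1156.86
R² = 1 - SS_res/SS_tot = 1 - 0.0233 = 0.9767

0.9767


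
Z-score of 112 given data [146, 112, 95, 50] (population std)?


μ = 100.75, σ = 34.5787
z = (112 - 100.75)/34.5787 = 0.3253

0.3253


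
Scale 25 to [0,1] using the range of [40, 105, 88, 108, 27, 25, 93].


min=25, max=108
(25-25)/(108-25) = 0/83 = 0.0

0.0


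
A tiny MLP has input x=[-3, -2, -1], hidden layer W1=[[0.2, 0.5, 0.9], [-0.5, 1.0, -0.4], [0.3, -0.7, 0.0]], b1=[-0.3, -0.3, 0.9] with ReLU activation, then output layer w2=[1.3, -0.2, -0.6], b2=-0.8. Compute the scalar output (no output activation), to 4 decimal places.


z1[0] = (0.2)·(-3) + (0.5)·(-2) + (0.9)·(-1) - 0.3 = -2.8
z1[1] = (-0.5)·(-3) + (1.0)·(-2) + (-0.4)·(-1) - 0.3 = -0.4
z1[2] = (0.3)·(-3) + (-0.7)·(-2) + (0.0)·(-1) + 0.9 = 1.4
h = ReLU(z1) = [0.0, 0.0, 1.4]
output = (1.3)·(0.0) + (-0.2)·(0.0) + (-0.6)·(1.4) - 0.8 = -1.64

-1.64


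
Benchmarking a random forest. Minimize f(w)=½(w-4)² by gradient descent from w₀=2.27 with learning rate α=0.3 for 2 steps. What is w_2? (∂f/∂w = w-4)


step 1: grad = 2.27-4 = -1.73; w = 2.27 - 0.3·(-1.73) = 2.789
step 2: grad = 2.789-4 = -1.211; w = 2.789 - 0.3·(-1.211) = 3.1523

3.1523


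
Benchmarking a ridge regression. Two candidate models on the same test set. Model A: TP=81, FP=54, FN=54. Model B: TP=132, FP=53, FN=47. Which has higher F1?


Model A: P=81/135=0.6, R=81/135=0.6, F1=2PR/(P+R)=2TP/(2TP+FP+FN)=162/270=0.6
Model B: P=132/185=0.7135, R=132/179=0.7374, F1=2PR/(P+R)=2TP/(2TP+FP+FN)=264/364=0.7253
0.6 < 0.7253 → Model B

Model B


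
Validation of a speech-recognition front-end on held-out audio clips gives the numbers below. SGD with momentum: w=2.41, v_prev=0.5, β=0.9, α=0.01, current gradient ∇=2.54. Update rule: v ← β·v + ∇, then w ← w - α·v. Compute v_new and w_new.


v_new = 0.9·0.5 + 2.54 = 0.45 + 2.54 = 2.99
w_new = 2.41 - 0.01·2.99 = 2.41 - 0.0299 = 2.3801

v_new=2.99, w_new=2.3801


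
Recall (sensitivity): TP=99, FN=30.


Recall = TP/(TP+FN)
= 99/(99+30)
= 99/129 = 76.74%

76.74%


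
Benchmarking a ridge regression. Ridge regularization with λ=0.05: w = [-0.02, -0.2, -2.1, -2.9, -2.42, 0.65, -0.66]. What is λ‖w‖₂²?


‖w‖₂² = (-0.02)² + (-0.2)² + (-2.1)² + (-2.9)² + (-2.42)² + (0.65)² + (-0.66)²
     = 0.0004 + 0.04 + 4.41 + 8.41 + 5.8564 + 0.4225 + 0.4356
     = 19.5749
λ·‖w‖₂² = 0.05·19.5749 = 0.978745

0.978745


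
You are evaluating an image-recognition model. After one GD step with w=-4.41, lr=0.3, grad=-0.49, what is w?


w_new = w - α·∇
= -4.41 - 0.3·-0.49
= -4.41 + 0.147
= -4.263

-4.263


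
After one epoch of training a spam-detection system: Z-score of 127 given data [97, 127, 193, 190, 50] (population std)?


μ = 131.4, σ = 54.8766
z = (127 - 131.4)/54.8766 = -0.0802

-0.0802


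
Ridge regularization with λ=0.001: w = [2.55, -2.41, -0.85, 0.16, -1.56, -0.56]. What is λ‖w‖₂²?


‖w‖₂² = (2.55)² + (-2.41)² + (-0.85)² + (0.16)² + (-1.56)² + (-0.56)²
     = 6.5025 + 5.8081 + 0.7225 + 0.0256 + 2.4336 + 0.3136
     = 15.8059
λ·‖w‖₂² = 0.001·15.8059 = 0.015806

0.015806


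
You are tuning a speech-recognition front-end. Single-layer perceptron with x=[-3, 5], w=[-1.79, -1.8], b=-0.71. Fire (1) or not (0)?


z = (-3)·(-1.79) + (5)·(-1.8) - 0.71
  = -4.34
step(z) = 0 (z<0)

0


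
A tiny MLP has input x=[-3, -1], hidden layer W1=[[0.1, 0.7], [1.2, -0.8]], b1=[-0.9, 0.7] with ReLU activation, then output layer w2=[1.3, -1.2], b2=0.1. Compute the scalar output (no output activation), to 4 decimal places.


z1[0] = (0.1)·(-3) + (0.7)·(-1) - 0.9 = -1.9
z1[1] = (1.2)·(-3) + (-0.8)·(-1) + 0.7 = -2.1
h = ReLU(z1) = [0.0, 0.0]
output = (1.3)·(0.0) + (-1.2)·(0.0) + 0.1 = 0.1

0.1


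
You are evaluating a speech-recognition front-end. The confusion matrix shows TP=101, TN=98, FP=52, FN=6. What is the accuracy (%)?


Accuracy = (TP+TN)/(TP+TN+FP+FN)
= (101+98)/(257)
= 199/257 = 77.43%

77.43%


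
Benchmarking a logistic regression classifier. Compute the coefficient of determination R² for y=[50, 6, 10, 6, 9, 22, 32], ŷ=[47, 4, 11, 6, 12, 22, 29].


ȳ = 19.2857
SS_res = Σ(y-ŷ)² = 32
SS_tot = Σ(y-ȳ)² = 1657.43
R² = 1 - SS_res/SS_tot = 1 - 0.0193 = 0.9807

0.9807


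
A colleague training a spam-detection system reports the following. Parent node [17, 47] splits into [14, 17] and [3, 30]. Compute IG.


Parent = [17, 47], H_parent = 0.8351
H_left = 0.9932 (n=31), H_right = 0.4395 (n=33)
H_children = (31/64)·0.9932 + (33/64)·0.4395 = 0.7077
IG = 0.8351 - 0.7077 = 0.1274

0.1274


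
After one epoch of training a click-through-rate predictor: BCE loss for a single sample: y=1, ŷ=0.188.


BCE = -[y·ln(p) + (1-y)·ln(1-p)]
= -1·ln(0.188) - 0
= -ln(0.188) = 1.6713

1.6713


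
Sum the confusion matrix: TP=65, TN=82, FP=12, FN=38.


Total = TP + TN + FP + FN
= 65 + 82 + 12 + 38
= 197
(Predicted positive: 77, predicted negative: 120)

197


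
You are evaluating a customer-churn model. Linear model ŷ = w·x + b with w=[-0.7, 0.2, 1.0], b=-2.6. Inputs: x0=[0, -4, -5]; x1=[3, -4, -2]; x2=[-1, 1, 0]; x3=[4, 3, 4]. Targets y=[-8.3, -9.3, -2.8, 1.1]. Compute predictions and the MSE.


ŷ0 = (-0.7)·(0) + (0.2)·(-4) + (1.0)·(-5) - 2.6 = -8.4
ŷ1 = (-0.7)·(3) + (0.2)·(-4) + (1.0)·(-2) - 2.6 = -7.5
ŷ2 = (-0.7)·(-1) + (0.2)·(1) + (1.0)·(0) - 2.6 = -1.7
ŷ3 = (-0.7)·(4) + (0.2)·(3) + (1.0)·(4) - 2.6 = -0.8
errors² = [0.01, 3.24, 1.21, 3.61]
MSE = 8.0700/4 = 2.0175

2.0175


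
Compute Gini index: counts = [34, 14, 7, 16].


Probabilities: [34/71, 14/71, 7/71, 16/71] ≈ [0.4789, 0.1972, 0.0986, 0.2254]
Σpᵢ² = (1156 + 196 + 49 + 256)/71² = 1657/5041
Gini = 1 - Σpᵢ² = 1 - 1657/5041 = 0.6713

0.6713


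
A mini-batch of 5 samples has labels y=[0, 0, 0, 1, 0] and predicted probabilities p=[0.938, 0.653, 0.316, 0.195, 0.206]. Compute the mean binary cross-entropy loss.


L[0] = -ln(1-0.938) = -ln(0.062) = 2.7806
L[1] = -ln(1-0.653) = -ln(0.347) = 1.0584
L[2] = -ln(1-0.316) = -ln(0.684) = 0.3798
L[3] = -ln(0.195) = 1.6348
L[4] = -ln(1-0.206) = -ln(0.794) = 0.2307
mean = (2.7806 + 1.0584 + 0.3798 + 1.6348 + 0.2307)/5 = 1.2169

1.2169


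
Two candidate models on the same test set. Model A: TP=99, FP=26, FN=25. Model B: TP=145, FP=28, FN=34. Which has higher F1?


Model A: P=99/125=0.792, R=99/124=0.7984, F1=2PR/(P+R)=2TP/(2TP+FP+FN)=198/249=0.7952
Model B: P=145/173=0.8382, R=145/179=0.8101, F1=2PR/(P+R)=2TP/(2TP+FP+FN)=290/352=0.8239
0.7952 < 0.8239 → Model B

Model B


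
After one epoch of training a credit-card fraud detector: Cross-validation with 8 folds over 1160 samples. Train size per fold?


Fold size = 1160/8 = 145
Training per fold = 1160 - 145 = 1015

1015


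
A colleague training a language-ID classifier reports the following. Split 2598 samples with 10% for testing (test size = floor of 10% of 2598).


Test = ⌊2598·10/100⌋ = 259
Train = 2598 - 259 = 2339

Train: 2339, Test: 259


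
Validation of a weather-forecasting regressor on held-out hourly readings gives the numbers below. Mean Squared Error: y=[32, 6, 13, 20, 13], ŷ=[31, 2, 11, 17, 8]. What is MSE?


Squared errors: (32-31)²=1, (6-2)²=16, (13-11)²=4, (20-17)²=9, (13-8)²=25
Sum = 55
MSE = 55/5 = 11

11


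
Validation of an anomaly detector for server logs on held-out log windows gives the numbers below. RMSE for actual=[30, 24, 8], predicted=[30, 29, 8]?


MSE = 25/3 = 8.3333
RMSE = √(25/3) = 2.8868

2.8868


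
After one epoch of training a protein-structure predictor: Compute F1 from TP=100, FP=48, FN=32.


Precision = 100/148 = 0.6757
Recall = 100/132 = 0.7576
F1 = 2·P·R/(P+R) = 2·TP/(2·TP+FP+FN) = 200/(200+48+32) = 200/280 = 0.7143

0.7143


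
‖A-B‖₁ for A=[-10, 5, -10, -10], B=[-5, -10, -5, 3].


d = |-10+ 5| + |5+ 10| + |-10+ 5| + |-10-3|
  = 5 + 15 + 5 + 13
  = 38

38


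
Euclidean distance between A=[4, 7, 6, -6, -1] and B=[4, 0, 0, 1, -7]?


d = √((4-4)² + (7-0)² + (6-0)² + (-6-1)² + (-1+ 7)²)
  = √(0 + 49 + 36 + 49 + 36)
  = √170 = 13.0384

13.0384


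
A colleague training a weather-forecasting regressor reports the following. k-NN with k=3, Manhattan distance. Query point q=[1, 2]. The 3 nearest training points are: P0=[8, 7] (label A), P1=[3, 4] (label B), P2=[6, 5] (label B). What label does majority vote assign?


d(q,P0) = 12  (label A)
d(q,P1) = 4  (label B)
d(q,P2) = 8  (label B)
Votes: A=1, B=2
Majority → B

B


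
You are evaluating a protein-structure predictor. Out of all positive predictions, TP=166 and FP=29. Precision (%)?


Precision = TP/(TP+FP)
= 166/(166+29)
= 166/195 = 85.13%

85.13%


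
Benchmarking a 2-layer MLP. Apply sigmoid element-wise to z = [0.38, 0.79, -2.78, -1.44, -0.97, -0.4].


σ(0.38) = 1/(1+e^-0.38) = 0.5939
σ(0.79) = 1/(1+e^-0.79) = 0.6878
σ(-2.78) = 1/(1+e^2.78) = 0.0584
σ(-1.44) = 1/(1+e^1.44) = 0.1915
σ(-0.97) = 1/(1+e^0.97) = 0.2749
σ(-0.4) = 1/(1+e^0.4) = 0.4013
result = [0.5939, 0.6878, 0.0584, 0.1915, 0.2749, 0.4013]

[0.5939, 0.6878, 0.0584, 0.1915, 0.2749, 0.4013]


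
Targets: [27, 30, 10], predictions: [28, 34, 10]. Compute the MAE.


Absolute errors: |27-28|=1, |30-34|=4, |10-10|=0
Sum = 5
MAE = 5/3 = 5/3

5/3


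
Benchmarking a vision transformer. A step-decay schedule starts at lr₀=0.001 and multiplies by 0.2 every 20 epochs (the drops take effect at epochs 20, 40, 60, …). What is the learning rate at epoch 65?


n_drops = ⌊65/20⌋ = 3
lr = 0.001·0.2^3 = 0.001·0.008 = 0.000008

0.000008


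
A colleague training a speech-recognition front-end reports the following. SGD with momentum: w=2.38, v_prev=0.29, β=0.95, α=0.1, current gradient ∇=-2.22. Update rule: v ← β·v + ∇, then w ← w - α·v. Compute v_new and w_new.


v_new = 0.95·0.29 - 2.22 = 0.2755 - 2.22 = -1.9445
w_new = 2.38 - 0.1·-1.9445 = 2.38 + 0.19445 = 2.57445

v_new=-1.9445, w_new=2.57445


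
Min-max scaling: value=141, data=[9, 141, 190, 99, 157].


min=9, max=190
(141-9)/(190-9) = 132/181 = 0.7293

0.7293


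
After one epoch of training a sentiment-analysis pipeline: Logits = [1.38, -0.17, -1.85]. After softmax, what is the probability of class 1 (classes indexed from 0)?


Exponentials: e^1.38=3.9749, e^-0.17=0.8437, e^-1.85=0.1572
Sum = 4.9758
Softmax = [0.7988, 0.1696, 0.0316]
p[1] = 0.8437/4.9758 = 0.1696

0.1696


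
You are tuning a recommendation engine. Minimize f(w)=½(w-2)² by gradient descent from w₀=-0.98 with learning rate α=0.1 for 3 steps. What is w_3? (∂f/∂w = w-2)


step 1: grad = -0.98-2 = -2.98; w = -0.98 - 0.1·(-2.98) = -0.682
step 2: grad = -0.682-2 = -2.682; w = -0.682 - 0.1·(-2.682) = -0.4138
step 3: grad = -0.4138-2 = -2.4138; w = -0.4138 - 0.1·(-2.4138) = -0.17242

-0.17242


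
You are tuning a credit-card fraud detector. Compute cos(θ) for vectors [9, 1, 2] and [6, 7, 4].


A·B = 9·6 + 1·7 + 2·4 = 69
‖A‖ = √86 = 9.2736, ‖B‖ = √101 = 10.0499
cos = 69/(√86·√101) = 69/√8686 = 0.7404

0.7404


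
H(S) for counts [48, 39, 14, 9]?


Probabilities: [48/110, 39/110, 14/110, 9/110] ≈ [0.4364, 0.3545, 0.1273, 0.0818]
H = -((48/110)·log₂(48/110) + (39/110)·log₂(39/110) + (14/110)·log₂(14/110) + (9/110)·log₂(9/110))
  = 1.7264 bits

1.7264 bits


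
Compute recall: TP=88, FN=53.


Recall = TP/(TP+FN)
= 88/(88+53)
= 88/141 = 62.41%

62.41%


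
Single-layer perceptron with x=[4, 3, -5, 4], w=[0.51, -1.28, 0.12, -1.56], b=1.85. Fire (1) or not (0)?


z = (4)·(0.51) + (3)·(-1.28) + (-5)·(0.12) + (4)·(-1.56) + 1.85
  = -6.79
step(z) = 0 (z<0)

0


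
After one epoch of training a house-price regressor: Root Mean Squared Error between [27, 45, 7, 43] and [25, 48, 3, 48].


MSE = 54/4 = 13.5
RMSE = √(54/4) = 3.6742

3.6742
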